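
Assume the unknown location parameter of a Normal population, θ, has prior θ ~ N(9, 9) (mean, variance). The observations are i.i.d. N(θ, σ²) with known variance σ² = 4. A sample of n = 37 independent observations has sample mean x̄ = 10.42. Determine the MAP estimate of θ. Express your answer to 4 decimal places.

θ̂_MAP = 10.4031

n = 37, x̄ = 10.42.
For a Normal prior and Normal likelihood with known variance, the posterior is Normal; its mode equals its mean, the precision-weighted average.
Prior precision 1/σ₀² = 1/9; data precision n/σ² = 37/4 = 9.25.
θ̂ = ((1/9)·9 + 9.25·10.42) / (1/9 + 9.25) = 97.385/(337/36) = 175293/16850 ≈ 10.4031.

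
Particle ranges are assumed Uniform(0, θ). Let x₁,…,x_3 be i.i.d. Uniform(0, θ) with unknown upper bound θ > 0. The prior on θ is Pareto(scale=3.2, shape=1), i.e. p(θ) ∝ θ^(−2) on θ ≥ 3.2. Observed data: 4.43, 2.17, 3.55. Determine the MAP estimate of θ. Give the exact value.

The Uniform(0, θ) likelihood is θ^(−n) for θ ≥ max(xᵢ), zero otherwise. Here max(xᵢ) = 4.43.
Posterior ∝ θ^(−2) · θ^(−3) = θ^(−5) on θ ≥ max(3.2, 4.43) = 4.43.
This density is strictly decreasing in θ, so the posterior mode lies at the lower boundary of the support.

θ̂_MAP = 4.43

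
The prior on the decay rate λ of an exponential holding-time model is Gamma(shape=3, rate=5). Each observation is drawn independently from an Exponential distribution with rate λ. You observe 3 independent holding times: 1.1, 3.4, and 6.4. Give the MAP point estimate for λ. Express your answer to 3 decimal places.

λ̂_MAP = 0.314

The Exponential(rate=λ) likelihood is ∝ λ^n e^(−λΣtᵢ). Here n = 3 and Σtᵢ = 1.1 + 3.4 + 6.4 = 10.9.
Posterior ∝ λ^2e^(−5λ) · λ^3e^(−10.9λ) = λ^5e^(−15.9λ), i.e. Gamma(6, 15.9).
Mode = (a−1)/b = 5/15.9 ≈ 0.314.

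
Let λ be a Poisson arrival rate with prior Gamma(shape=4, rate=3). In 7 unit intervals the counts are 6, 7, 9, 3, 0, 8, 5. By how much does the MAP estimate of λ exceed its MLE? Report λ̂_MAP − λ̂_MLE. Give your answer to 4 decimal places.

Σxᵢ = 38. Posterior is Gamma(42, 10); MAP = (42−1)/10 = 41/10 ≈ 4.10000.
MLE = x̄ = 38/7 ≈ 5.42857.
Difference = 41/10 − 38/7 = -93/70 ≈ -1.3286.

MAP − MLE = -1.3286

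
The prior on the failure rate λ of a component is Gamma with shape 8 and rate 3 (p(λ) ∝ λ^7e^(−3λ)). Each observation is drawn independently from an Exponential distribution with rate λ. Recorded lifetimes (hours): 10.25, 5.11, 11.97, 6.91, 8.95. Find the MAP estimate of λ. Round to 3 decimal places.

λ̂_MAP = 0.260

The Exponential(rate=λ) likelihood is ∝ λ^n e^(−λΣtᵢ). Here n = 5 and Σtᵢ = 10.25 + 5.11 + 11.97 + 6.91 + 8.95 = 43.19.
Posterior ∝ λ^7e^(−3λ) · λ^5e^(−43.19λ) = λ^12e^(−46.19λ), i.e. Gamma(13, 46.19).
Mode = (a−1)/b = 12/46.19 ≈ 0.260.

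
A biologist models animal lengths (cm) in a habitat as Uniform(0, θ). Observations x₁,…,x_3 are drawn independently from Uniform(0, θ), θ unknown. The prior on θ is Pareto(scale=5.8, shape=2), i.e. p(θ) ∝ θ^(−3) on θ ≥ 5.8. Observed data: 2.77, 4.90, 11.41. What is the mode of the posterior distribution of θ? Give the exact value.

θ̂_MAP = 11.41

The Uniform(0, θ) likelihood is θ^(−n) for θ ≥ max(xᵢ), zero otherwise. Here max(xᵢ) = 11.41.
Posterior ∝ θ^(−3) · θ^(−3) = θ^(−6) on θ ≥ max(5.8, 11.41) = 11.41.
This density is strictly decreasing in θ, so the posterior mode lies at the lower boundary of the support.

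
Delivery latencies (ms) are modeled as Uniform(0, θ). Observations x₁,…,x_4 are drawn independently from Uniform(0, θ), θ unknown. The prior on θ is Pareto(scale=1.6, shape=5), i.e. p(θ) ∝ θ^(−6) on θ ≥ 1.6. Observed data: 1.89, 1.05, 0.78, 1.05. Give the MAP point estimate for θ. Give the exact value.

The Uniform(0, θ) likelihood is θ^(−n) for θ ≥ max(xᵢ), zero otherwise. Here max(xᵢ) = 1.89.
Posterior ∝ θ^(−6) · θ^(−4) = θ^(−10) on θ ≥ max(1.6, 1.89) = 1.89.
This density is strictly decreasing in θ, so the posterior mode lies at the lower boundary of the support.

θ̂_MAP = 1.89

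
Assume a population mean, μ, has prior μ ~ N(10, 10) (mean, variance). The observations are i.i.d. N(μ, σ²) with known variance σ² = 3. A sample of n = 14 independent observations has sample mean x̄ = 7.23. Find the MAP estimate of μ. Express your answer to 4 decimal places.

μ̂_MAP = 7.2881

n = 14, x̄ = 7.23.
For a Normal prior and Normal likelihood with known variance, the posterior is Normal; its mode equals its mean, the precision-weighted average.
Prior precision 1/σ₀² = 1/10 = 0.1; data precision n/σ² = 14/3.
μ̂ = (0.1·10 + (14/3)·7.23) / (0.1 + 14/3) = 34.74/(143/30) = 5211/715 ≈ 7.2881.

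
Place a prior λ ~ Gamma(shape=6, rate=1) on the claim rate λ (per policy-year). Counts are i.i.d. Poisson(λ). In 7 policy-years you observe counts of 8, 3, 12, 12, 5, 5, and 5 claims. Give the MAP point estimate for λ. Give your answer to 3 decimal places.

λ̂_MAP = 6.875

Σxᵢ = 8+3+12+12+5+5+5 = 50, with n = 7.
Posterior ∝ λ^5e^(−1λ) · λ^50e^(−7λ) = λ^55e^(−8λ), i.e. Gamma(shape=56, rate=8).
The mode of a Gamma(a, b) with a ≥ 1 (shape–rate) is (a−1)/b = 55/8 ≈ 6.875.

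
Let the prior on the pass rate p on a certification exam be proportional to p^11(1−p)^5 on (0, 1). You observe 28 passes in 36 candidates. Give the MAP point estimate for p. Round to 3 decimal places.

p̂_MAP = 0.750

The prior density ∝ p^11(1−p)^5 is the kernel of Beta(12, 6).
Data: 28 successes in 36 trials. The binomial likelihood contributes p^28(1−p)^8, so the posterior is Beta(12+28, 6+8) = Beta(40, 14).
For Beta(a, b) with a, b > 1 the mode is (a−1)/(a+b−2) = 39/52 ≈ 0.750.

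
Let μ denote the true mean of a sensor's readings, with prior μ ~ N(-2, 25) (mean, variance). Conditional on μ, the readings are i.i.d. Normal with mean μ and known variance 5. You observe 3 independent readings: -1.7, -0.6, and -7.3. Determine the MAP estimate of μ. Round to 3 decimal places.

n = 3; x̄ = ((-1.7) + (-0.6) + (-7.3))/3 = -9.6/3 = -3.2.
For a Normal prior and Normal likelihood with known variance, the posterior is Normal; its mode equals its mean, the precision-weighted average.
Prior precision 1/σ₀² = 1/25 = 0.04; data precision n/σ² = 3/5 = 0.6.
μ̂ = (0.04·(-2) + 0.6·(-3.2)) / (0.04 + 0.6) = (-2)/0.64 = -3.125.

μ̂_MAP = -3.125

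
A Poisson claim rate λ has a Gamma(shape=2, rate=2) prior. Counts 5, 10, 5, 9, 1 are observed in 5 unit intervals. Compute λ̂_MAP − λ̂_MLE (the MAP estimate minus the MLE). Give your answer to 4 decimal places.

Σxᵢ = 30. Posterior is Gamma(32, 7); MAP = (32−1)/7 = 31/7 ≈ 4.42857.
MLE = x̄ = 30/5 ≈ 6.00000.
Difference = 31/7 − 30/5 = -11/7 ≈ -1.5714.

MAP − MLE = -1.5714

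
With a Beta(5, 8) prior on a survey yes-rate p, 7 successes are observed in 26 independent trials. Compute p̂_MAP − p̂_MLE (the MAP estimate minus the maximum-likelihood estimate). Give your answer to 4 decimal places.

MAP − MLE = 0.0281

Posterior is Beta(12, 27); MAP = (12−1)/(39−2) = 11/37 ≈ 0.29730.
MLE ignores the prior: p̂_MLE = k/n = 7/26 ≈ 0.26923.
Difference = 11/37 − 7/26 = 27/962 ≈ 0.0281.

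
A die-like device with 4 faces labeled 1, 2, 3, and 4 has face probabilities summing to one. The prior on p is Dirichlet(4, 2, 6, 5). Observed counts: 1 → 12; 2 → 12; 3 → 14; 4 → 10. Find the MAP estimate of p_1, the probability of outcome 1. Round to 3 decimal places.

MAP estimate: 0.246

The posterior is Dirichlet(αᵢ + nᵢ) = Dirichlet(16, 14, 20, 15).
For a Dirichlet(a₁,…,a_K) with all aᵢ > 1, the mode has j-th component (aⱼ − 1)/(Σaᵢ − K).
Here Σaᵢ = 65 and K = 4, so p_1 = (16 − 1)/(65 − 4) = 15/61 ≈ 0.246.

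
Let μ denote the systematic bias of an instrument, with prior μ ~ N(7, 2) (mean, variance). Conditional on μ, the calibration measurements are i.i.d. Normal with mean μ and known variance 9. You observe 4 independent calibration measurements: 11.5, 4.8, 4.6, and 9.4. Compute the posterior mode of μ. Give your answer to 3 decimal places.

μ̂_MAP = 7.271

n = 4; x̄ = (11.5 + 4.8 + 4.6 + 9.4)/4 = 30.3/4 = 7.575.
For a Normal prior and Normal likelihood with known variance, the posterior is Normal; its mode equals its mean, the precision-weighted average.
Prior precision 1/σ₀² = 1/2 = 0.5; data precision n/σ² = 4/9.
μ̂ = (0.5·7 + (4/9)·7.575) / (0.5 + 4/9) = (103/15)/(17/18) = 618/85 ≈ 7.271.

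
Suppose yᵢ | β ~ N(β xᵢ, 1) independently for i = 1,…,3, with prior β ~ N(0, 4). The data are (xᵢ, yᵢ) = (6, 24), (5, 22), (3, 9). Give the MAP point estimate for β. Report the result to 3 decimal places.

log p(β | y) = −Σ(yᵢ − βxᵢ)²/(2·1) − β²/(2·4) + const.
Setting the derivative to zero: Σxᵢ(yᵢ − βxᵢ)/1 − β/4 = 0, so β = Σxᵢyᵢ / (Σxᵢ² + σ²/τ²).
Σxᵢyᵢ = 6·24 + 5·22 + 3·9 = 281; Σxᵢ² = 70; σ²/τ² = 0.25.
β̂_MAP = 281 / (70 + 0.25) = 281/70.25 ≈ 4.000.

β̂_MAP = 4.000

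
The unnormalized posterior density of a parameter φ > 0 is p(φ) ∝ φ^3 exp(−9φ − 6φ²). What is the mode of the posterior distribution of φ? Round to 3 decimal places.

φ̂_MAP = 0.250

ℓ'(φ) = 3/φ − 9 − 12φ. Setting this to zero and multiplying by φ: 12φ² + 9φ − 3 = 0.
φ = (−9 + √(9² + 4·12·3)) / (2·12) = (−9 + √225) / 24 = (−9 + 15)/24 = 1/4.
ℓ''(φ) = −3/φ² − 12 < 0, confirming a maximum.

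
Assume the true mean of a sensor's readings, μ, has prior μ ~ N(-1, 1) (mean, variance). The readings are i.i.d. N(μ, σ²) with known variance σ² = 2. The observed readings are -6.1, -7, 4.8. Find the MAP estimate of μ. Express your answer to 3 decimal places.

μ̂_MAP = -2.060

n = 3; x̄ = ((-6.1) + (-7) + 4.8)/3 = -8.3/3 = -83/30 ≈ -2.7667.
For a Normal prior and Normal likelihood with known variance, the posterior is Normal; its mode equals its mean, the precision-weighted average.
Prior precision 1/σ₀² = 1/1 = 1; data precision n/σ² = 3/2 = 1.5.
μ̂ = (1·(-1) + 1.5·(-83/30)) / (1 + 1.5) = (-5.15)/2.5 = -2.060.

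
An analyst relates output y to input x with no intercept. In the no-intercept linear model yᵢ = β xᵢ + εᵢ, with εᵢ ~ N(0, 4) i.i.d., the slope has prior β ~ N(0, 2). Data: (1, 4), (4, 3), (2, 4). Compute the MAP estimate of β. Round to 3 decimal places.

β̂_MAP = 1.043

log p(β | y) = −Σ(yᵢ − βxᵢ)²/(2·4) − β²/(2·2) + const.
Setting the derivative to zero: Σxᵢ(yᵢ − βxᵢ)/4 − β/2 = 0, so β = Σxᵢyᵢ / (Σxᵢ² + σ²/τ²).
Σxᵢyᵢ = 1·4 + 4·3 + 2·4 = 24; Σxᵢ² = 21; σ²/τ² = 2.
β̂_MAP = 24 / (21 + 2) = 24/23 ≈ 1.043.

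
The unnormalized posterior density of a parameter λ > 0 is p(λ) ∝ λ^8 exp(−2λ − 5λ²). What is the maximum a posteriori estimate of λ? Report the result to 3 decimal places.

λ̂_MAP = 0.800

ℓ'(λ) = 8/λ − 2 − 10λ. Setting this to zero and multiplying by λ: 10λ² + 2λ − 8 = 0.
λ = (−2 + √(2² + 4·10·8)) / (2·10) = (−2 + √324) / 20 = (−2 + 18)/20 = 4/5.
ℓ''(λ) = −8/λ² − 10 < 0, confirming a maximum.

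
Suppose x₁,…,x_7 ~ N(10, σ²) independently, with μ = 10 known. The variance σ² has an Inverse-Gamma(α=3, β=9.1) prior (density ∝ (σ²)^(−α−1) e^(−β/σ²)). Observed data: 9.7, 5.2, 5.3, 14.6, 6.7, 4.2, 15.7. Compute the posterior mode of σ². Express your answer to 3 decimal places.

σ̂²_MAP = 10.773

Sum of squared deviations about the known mean: SS = (9.7−10)² + (5.2−10)² + (5.3−10)² + (14.6−10)² + (6.7−10)² + (4.2−10)² + (15.7−10)² = 143.4.
The Normal likelihood contributes (σ²)^(−n/2) exp(−SS/(2σ²)), so the posterior is Inverse-Gamma(α + n/2, β + SS/2) = Inverse-Gamma(6.5, 80.8).
The mode of Inverse-Gamma(a, b) is b/(a+1) = 80.8/7.5 ≈ 10.773.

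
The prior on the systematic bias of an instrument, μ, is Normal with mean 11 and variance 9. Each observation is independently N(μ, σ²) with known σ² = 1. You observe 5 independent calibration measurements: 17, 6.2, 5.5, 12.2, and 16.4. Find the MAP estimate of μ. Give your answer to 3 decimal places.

n = 5; x̄ = (17 + 6.2 + 5.5 + 12.2 + 16.4)/5 = 57.3/5 = 11.46.
For a Normal prior and Normal likelihood with known variance, the posterior is Normal; its mode equals its mean, the precision-weighted average.
Prior precision 1/σ₀² = 1/9; data precision n/σ² = 5/1 = 5.
μ̂ = ((1/9)·11 + 5·11.46) / (1/9 + 5) = (5267/90)/(46/9) = 11.450.

μ̂_MAP = 11.450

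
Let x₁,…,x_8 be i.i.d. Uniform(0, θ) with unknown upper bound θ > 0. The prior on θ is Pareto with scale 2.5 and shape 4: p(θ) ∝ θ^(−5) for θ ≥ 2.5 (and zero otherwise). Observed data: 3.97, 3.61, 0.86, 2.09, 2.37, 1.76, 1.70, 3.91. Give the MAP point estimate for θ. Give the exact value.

θ̂_MAP = 3.97

The Uniform(0, θ) likelihood is θ^(−n) for θ ≥ max(xᵢ), zero otherwise. Here max(xᵢ) = 3.97.
Posterior ∝ θ^(−5) · θ^(−8) = θ^(−13) on θ ≥ max(2.5, 3.97) = 3.97.
This density is strictly decreasing in θ, so the posterior mode lies at the lower boundary of the support.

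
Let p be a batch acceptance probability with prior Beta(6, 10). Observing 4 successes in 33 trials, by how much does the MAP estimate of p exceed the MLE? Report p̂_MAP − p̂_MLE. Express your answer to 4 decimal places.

MAP − MLE = 0.0703

Posterior is Beta(10, 39); MAP = (10−1)/(49−2) = 9/47 ≈ 0.19149.
MLE ignores the prior: p̂_MLE = k/n = 4/33 ≈ 0.12121.
Difference = 9/47 − 4/33 = 109/1551 ≈ 0.0703.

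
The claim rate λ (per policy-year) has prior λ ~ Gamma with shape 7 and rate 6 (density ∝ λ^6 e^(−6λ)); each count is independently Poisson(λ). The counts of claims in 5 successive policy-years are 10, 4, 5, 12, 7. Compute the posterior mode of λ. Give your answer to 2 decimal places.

λ̂_MAP = 4.00

Σxᵢ = 10+4+5+12+7 = 38, with n = 5.
Posterior ∝ λ^6e^(−6λ) · λ^38e^(−5λ) = λ^44e^(−11λ), i.e. Gamma(shape=45, rate=11).
The mode of a Gamma(a, b) with a ≥ 1 (shape–rate) is (a−1)/b = 44/11 ≈ 4.00.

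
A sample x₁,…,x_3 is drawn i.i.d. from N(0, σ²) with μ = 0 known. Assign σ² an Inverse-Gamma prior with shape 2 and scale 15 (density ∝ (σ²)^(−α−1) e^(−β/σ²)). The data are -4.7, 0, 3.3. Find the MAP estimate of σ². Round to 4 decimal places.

σ̂²_MAP = 6.9978

Sum of squared deviations about the known mean: SS = (-4.7−0)² + (0−0)² + (3.3−0)² = 32.98.
The Normal likelihood contributes (σ²)^(−n/2) exp(−SS/(2σ²)), so the posterior is Inverse-Gamma(α + n/2, β + SS/2) = Inverse-Gamma(3.5, 31.49).
The mode of Inverse-Gamma(a, b) is b/(a+1) = 31.49/4.5 ≈ 6.9978.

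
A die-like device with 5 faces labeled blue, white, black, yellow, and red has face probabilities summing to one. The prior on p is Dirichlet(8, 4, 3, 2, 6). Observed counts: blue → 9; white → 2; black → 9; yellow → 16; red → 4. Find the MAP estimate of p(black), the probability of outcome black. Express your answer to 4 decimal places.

The posterior is Dirichlet(αᵢ + nᵢ) = Dirichlet(17, 6, 12, 18, 10).
For a Dirichlet(a₁,…,a_K) with all aᵢ > 1, the mode has j-th component (aⱼ − 1)/(Σaᵢ − K).
Here Σaᵢ = 63 and K = 5, so p(black) = (12 − 1)/(63 − 5) = 11/58 ≈ 0.1897.

MAP estimate of p(black) = 0.1897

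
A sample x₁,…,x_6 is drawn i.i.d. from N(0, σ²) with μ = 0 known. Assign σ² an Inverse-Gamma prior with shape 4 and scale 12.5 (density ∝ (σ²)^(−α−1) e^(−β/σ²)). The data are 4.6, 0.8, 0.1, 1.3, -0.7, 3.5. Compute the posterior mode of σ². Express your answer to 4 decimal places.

σ̂²_MAP = 3.8275

Sum of squared deviations about the known mean: SS = (4.6−0)² + (0.8−0)² + (0.1−0)² + (1.3−0)² + (-0.7−0)² + (3.5−0)² = 36.24.
The Normal likelihood contributes (σ²)^(−n/2) exp(−SS/(2σ²)), so the posterior is Inverse-Gamma(α + n/2, β + SS/2) = Inverse-Gamma(7, 30.62).
The mode of Inverse-Gamma(a, b) is b/(a+1) = 30.62/8 ≈ 3.8275.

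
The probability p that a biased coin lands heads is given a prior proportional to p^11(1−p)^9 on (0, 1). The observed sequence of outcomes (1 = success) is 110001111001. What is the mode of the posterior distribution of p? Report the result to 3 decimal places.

p̂_MAP = 0.563

The prior density ∝ p^11(1−p)^9 is the kernel of Beta(12, 10).
Data: 7 successes in 12 trials (from the sequence). The binomial likelihood contributes p^7(1−p)^5, so the posterior is Beta(12+7, 10+5) = Beta(19, 15).
For Beta(a, b) with a, b > 1 the mode is (a−1)/(a+b−2) = 18/32 ≈ 0.563.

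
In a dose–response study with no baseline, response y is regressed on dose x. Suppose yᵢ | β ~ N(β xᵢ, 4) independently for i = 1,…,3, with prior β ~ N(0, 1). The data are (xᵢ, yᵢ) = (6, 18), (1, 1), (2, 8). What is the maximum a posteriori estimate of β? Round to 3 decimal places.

log p(β | y) = −Σ(yᵢ − βxᵢ)²/(2·4) − β²/(2·1) + const.
Setting the derivative to zero: Σxᵢ(yᵢ − βxᵢ)/4 − β/1 = 0, so β = Σxᵢyᵢ / (Σxᵢ² + σ²/τ²).
Σxᵢyᵢ = 6·18 + 1·1 + 2·8 = 125; Σxᵢ² = 41; σ²/τ² = 4.
β̂_MAP = 125 / (41 + 4) = 125/45 ≈ 2.778.

β̂_MAP = 2.778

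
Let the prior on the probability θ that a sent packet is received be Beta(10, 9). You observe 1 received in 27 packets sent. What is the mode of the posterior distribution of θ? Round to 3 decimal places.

Prior: Beta(10, 9).
Data: 1 success in 27 trials. The binomial likelihood contributes θ(1−θ)^26, so the posterior is Beta(10+1, 9+26) = Beta(11, 35).
For Beta(a, b) with a, b > 1 the mode is (a−1)/(a+b−2) = 10/44 ≈ 0.227.

θ̂_MAP = 0.227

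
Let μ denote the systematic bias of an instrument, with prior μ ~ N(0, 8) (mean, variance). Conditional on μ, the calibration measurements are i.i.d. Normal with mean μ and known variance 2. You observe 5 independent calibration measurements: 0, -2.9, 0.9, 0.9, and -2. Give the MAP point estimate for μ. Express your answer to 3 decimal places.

n = 5; x̄ = (0 + (-2.9) + 0.9 + 0.9 + (-2))/5 = -3.1/5 = -0.62.
For a Normal prior and Normal likelihood with known variance, the posterior is Normal; its mode equals its mean, the precision-weighted average.
Prior precision 1/σ₀² = 1/8 = 0.125; data precision n/σ² = 5/2 = 2.5.
μ̂ = (0.125·0 + 2.5·(-0.62)) / (0.125 + 2.5) = (-1.55)/2.625 = -62/105 ≈ -0.590.

μ̂_MAP = -0.590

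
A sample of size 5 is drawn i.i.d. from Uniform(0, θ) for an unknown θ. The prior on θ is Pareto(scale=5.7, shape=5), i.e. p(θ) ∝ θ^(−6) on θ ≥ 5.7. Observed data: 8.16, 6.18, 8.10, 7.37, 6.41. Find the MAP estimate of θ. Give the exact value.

θ̂_MAP = 8.16

The Uniform(0, θ) likelihood is θ^(−n) for θ ≥ max(xᵢ), zero otherwise. Here max(xᵢ) = 8.16.
Posterior ∝ θ^(−6) · θ^(−5) = θ^(−11) on θ ≥ max(5.7, 8.16) = 8.16.
This density is strictly decreasing in θ, so the posterior mode lies at the lower boundary of the support.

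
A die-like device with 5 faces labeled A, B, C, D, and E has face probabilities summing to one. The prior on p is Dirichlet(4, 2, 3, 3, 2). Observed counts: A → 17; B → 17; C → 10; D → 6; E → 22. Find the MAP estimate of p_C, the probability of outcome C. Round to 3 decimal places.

The posterior is Dirichlet(αᵢ + nᵢ) = Dirichlet(21, 19, 13, 9, 24).
For a Dirichlet(a₁,…,a_K) with all aᵢ > 1, the mode has j-th component (aⱼ − 1)/(Σaᵢ − K).
Here Σaᵢ = 86 and K = 5, so p_C = (13 − 1)/(86 − 5) = 12/81 ≈ 0.148.

MAP estimate of p_C = 0.148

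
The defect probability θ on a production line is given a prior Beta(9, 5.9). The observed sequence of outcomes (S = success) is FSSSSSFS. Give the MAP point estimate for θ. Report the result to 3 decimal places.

θ̂_MAP = 0.670

Prior: Beta(9, 5.9).
Data: 6 successes in 8 trials (from the sequence). The binomial likelihood contributes θ^6(1−θ)^2, so the posterior is Beta(9+6, 5.9+2) = Beta(15, 7.9).
For Beta(a, b) with a, b > 1 the mode is (a−1)/(a+b−2) = 14/20.9 ≈ 0.670.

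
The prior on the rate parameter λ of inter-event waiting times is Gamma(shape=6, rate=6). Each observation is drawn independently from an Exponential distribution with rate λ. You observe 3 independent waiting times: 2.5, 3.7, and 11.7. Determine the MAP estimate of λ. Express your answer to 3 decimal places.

λ̂_MAP = 0.335

The Exponential(rate=λ) likelihood is ∝ λ^n e^(−λΣtᵢ). Here n = 3 and Σtᵢ = 2.5 + 3.7 + 11.7 = 17.9.
Posterior ∝ λ^5e^(−6λ) · λ^3e^(−17.9λ) = λ^8e^(−23.9λ), i.e. Gamma(9, 23.9).
Mode = (a−1)/b = 8/23.9 ≈ 0.335.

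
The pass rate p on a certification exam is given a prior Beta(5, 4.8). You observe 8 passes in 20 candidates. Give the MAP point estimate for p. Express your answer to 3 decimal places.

p̂_MAP = 0.432

Prior: Beta(5, 4.8).
Data: 8 successes in 20 trials. The binomial likelihood contributes p^8(1−p)^12, so the posterior is Beta(5+8, 4.8+12) = Beta(13, 16.8).
For Beta(a, b) with a, b > 1 the mode is (a−1)/(a+b−2) = 12/27.8 ≈ 0.432.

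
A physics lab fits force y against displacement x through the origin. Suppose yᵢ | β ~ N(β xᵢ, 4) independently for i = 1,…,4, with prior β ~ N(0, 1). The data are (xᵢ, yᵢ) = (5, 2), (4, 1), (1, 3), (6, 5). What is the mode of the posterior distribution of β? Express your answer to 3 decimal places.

log p(β | y) = −Σ(yᵢ − βxᵢ)²/(2·4) − β²/(2·1) + const.
Setting the derivative to zero: Σxᵢ(yᵢ − βxᵢ)/4 − β/1 = 0, so β = Σxᵢyᵢ / (Σxᵢ² + σ²/τ²).
Σxᵢyᵢ = 5·2 + 4·1 + 1·3 + 6·5 = 47; Σxᵢ² = 78; σ²/τ² = 4.
β̂_MAP = 47 / (78 + 4) = 47/82 ≈ 0.573.

β̂_MAP = 0.573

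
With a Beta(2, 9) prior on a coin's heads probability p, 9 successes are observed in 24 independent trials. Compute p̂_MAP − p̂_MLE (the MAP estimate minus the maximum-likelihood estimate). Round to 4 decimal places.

MAP − MLE = -0.0720

Posterior is Beta(11, 24); MAP = (11−1)/(35−2) = 10/33 ≈ 0.30303.
MLE ignores the prior: p̂_MLE = k/n = 9/24 ≈ 0.37500.
Difference = 10/33 − 9/24 = -19/264 ≈ -0.0720.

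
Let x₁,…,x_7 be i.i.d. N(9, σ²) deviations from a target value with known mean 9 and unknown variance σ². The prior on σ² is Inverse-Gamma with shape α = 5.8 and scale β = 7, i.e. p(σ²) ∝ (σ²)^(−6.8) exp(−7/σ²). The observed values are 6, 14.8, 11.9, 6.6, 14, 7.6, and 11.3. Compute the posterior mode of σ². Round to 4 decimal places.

Sum of squared deviations about the known mean: SS = (6−9)² + (14.8−9)² + (11.9−9)² + (6.6−9)² + (14−9)² + (7.6−9)² + (11.3−9)² = 89.06.
The Normal likelihood contributes (σ²)^(−n/2) exp(−SS/(2σ²)), so the posterior is Inverse-Gamma(α + n/2, β + SS/2) = Inverse-Gamma(9.3, 51.53).
The mode of Inverse-Gamma(a, b) is b/(a+1) = 51.53/10.3 ≈ 5.0029.

σ̂²_MAP = 5.0029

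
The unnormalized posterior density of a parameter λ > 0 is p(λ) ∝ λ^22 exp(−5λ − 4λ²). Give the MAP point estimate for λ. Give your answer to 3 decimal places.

λ̂_MAP = 1.375

ℓ'(λ) = 22/λ − 5 − 8λ. Setting this to zero and multiplying by λ: 8λ² + 5λ − 22 = 0.
λ = (−5 + √(5² + 4·8·22)) / (2·8) = (−5 + √729) / 16 = (−5 + 27)/16 = 11/8.
ℓ''(λ) = −22/λ² − 8 < 0, confirming a maximum.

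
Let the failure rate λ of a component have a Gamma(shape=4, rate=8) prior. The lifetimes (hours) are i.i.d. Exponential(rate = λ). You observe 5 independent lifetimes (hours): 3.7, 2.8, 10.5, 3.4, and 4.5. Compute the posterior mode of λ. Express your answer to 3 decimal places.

The Exponential(rate=λ) likelihood is ∝ λ^n e^(−λΣtᵢ). Here n = 5 and Σtᵢ = 3.7 + 2.8 + 10.5 + 3.4 + 4.5 = 24.9.
Posterior ∝ λ^3e^(−8λ) · λ^5e^(−24.9λ) = λ^8e^(−32.9λ), i.e. Gamma(9, 32.9).
Mode = (a−1)/b = 8/32.9 ≈ 0.243.

λ̂_MAP = 0.243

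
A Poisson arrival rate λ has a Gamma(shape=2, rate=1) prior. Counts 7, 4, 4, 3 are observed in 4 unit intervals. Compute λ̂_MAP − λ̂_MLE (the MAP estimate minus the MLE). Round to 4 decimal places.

MAP − MLE = -0.7000

Σxᵢ = 18. Posterior is Gamma(20, 5); MAP = (20−1)/5 = 19/5 ≈ 3.80000.
MLE = x̄ = 18/4 ≈ 4.50000.
Difference = 19/5 − 18/4 = -7/10 ≈ -0.7000.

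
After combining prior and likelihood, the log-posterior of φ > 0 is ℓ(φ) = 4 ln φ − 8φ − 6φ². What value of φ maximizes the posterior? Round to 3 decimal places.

ℓ'(φ) = 4/φ − 8 − 12φ. Setting this to zero and multiplying by φ: 12φ² + 8φ − 4 = 0.
φ = (−8 + √(8² + 4·12·4)) / (2·12) = (−8 + √256) / 24 = (−8 + 16)/24 = 1/3.
ℓ''(φ) = −4/φ² − 12 < 0, confirming a maximum.

φ̂_MAP = 0.333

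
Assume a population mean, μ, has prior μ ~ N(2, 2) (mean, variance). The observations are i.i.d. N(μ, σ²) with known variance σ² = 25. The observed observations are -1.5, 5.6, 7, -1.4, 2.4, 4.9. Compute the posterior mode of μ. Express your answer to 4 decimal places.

μ̂_MAP = 2.2703

n = 6; x̄ = ((-1.5) + 5.6 + 7 + (-1.4) + 2.4 + 4.9)/6 = 17/6 = 17/6 ≈ 2.8333.
For a Normal prior and Normal likelihood with known variance, the posterior is Normal; its mode equals its mean, the precision-weighted average.
Prior precision 1/σ₀² = 1/2 = 0.5; data precision n/σ² = 6/25 = 0.24.
μ̂ = (0.5·2 + 0.24·(17/6)) / (0.5 + 0.24) = 1.68/0.74 = 84/37 ≈ 2.2703.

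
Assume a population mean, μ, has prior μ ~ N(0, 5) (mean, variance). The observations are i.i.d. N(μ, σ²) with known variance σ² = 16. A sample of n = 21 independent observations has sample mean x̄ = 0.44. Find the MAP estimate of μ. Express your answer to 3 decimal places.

n = 21, x̄ = 0.44.
For a Normal prior and Normal likelihood with known variance, the posterior is Normal; its mode equals its mean, the precision-weighted average.
Prior precision 1/σ₀² = 1/5 = 0.2; data precision n/σ² = 21/16 = 1.3125.
μ̂ = (0.2·0 + 1.3125·0.44) / (0.2 + 1.3125) = 0.5775/1.5125 = 21/55 ≈ 0.382.

μ̂_MAP = 0.382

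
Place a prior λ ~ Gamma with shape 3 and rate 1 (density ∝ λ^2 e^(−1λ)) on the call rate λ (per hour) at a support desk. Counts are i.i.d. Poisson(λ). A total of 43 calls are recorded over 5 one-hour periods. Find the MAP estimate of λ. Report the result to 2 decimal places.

Σxᵢ = 43, n = 5.
Posterior ∝ λ^2e^(−1λ) · λ^43e^(−5λ) = λ^45e^(−6λ), i.e. Gamma(shape=46, rate=6).
The mode of a Gamma(a, b) with a ≥ 1 (shape–rate) is (a−1)/b = 45/6 ≈ 7.50.

λ̂_MAP = 7.50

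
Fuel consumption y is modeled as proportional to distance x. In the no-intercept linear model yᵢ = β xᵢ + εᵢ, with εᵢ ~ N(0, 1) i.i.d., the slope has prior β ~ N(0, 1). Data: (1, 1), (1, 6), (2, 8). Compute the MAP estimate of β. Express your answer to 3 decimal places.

β̂_MAP = 3.286

log p(β | y) = −Σ(yᵢ − βxᵢ)²/(2·1) − β²/(2·1) + const.
Setting the derivative to zero: Σxᵢ(yᵢ − βxᵢ)/1 − β/1 = 0, so β = Σxᵢyᵢ / (Σxᵢ² + σ²/τ²).
Σxᵢyᵢ = 1·1 + 1·6 + 2·8 = 23; Σxᵢ² = 6; σ²/τ² = 1.
β̂_MAP = 23 / (6 + 1) = 23/7 ≈ 3.286.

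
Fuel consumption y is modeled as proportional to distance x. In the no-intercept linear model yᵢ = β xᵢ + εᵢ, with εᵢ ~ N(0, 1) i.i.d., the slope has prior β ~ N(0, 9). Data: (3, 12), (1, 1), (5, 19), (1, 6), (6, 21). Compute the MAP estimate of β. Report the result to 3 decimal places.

log p(β | y) = −Σ(yᵢ − βxᵢ)²/(2·1) − β²/(2·9) + const.
Setting the derivative to zero: Σxᵢ(yᵢ − βxᵢ)/1 − β/9 = 0, so β = Σxᵢyᵢ / (Σxᵢ² + σ²/τ²).
Σxᵢyᵢ = 3·12 + 1·1 + 5·19 + 1·6 + 6·21 = 264; Σxᵢ² = 72; σ²/τ² = 1/9.
β̂_MAP = 264 / (72 + 1/9) = 264/(649/9) = 216/59 ≈ 3.661.

β̂_MAP = 3.661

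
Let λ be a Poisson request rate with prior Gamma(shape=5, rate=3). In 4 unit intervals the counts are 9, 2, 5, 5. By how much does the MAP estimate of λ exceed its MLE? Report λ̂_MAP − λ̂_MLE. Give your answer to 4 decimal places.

Σxᵢ = 21. Posterior is Gamma(26, 7); MAP = (26−1)/7 = 25/7 ≈ 3.57143.
MLE = x̄ = 21/4 ≈ 5.25000.
Difference = 25/7 − 21/4 = -47/28 ≈ -1.6786.

MAP − MLE = -1.6786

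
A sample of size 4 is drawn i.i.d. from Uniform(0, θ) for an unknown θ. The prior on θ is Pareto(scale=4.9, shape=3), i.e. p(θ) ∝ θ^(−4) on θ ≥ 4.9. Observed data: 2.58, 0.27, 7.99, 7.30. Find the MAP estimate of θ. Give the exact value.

The Uniform(0, θ) likelihood is θ^(−n) for θ ≥ max(xᵢ), zero otherwise. Here max(xᵢ) = 7.99.
Posterior ∝ θ^(−4) · θ^(−4) = θ^(−8) on θ ≥ max(4.9, 7.99) = 7.99.
This density is strictly decreasing in θ, so the posterior mode lies at the lower boundary of the support.

θ̂_MAP = 7.99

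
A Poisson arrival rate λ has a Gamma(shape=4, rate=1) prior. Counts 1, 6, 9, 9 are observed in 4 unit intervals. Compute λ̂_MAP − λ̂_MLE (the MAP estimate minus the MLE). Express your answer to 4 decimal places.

MAP − MLE = -0.6500

Σxᵢ = 25. Posterior is Gamma(29, 5); MAP = (29−1)/5 = 28/5 ≈ 5.60000.
MLE = x̄ = 25/4 ≈ 6.25000.
Difference = 28/5 − 25/4 = -13/20 ≈ -0.6500.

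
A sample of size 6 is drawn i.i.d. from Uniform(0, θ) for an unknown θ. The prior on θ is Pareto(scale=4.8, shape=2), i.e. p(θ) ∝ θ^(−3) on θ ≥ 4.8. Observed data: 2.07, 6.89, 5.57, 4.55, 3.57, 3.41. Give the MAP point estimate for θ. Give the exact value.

θ̂_MAP = 6.89

The Uniform(0, θ) likelihood is θ^(−n) for θ ≥ max(xᵢ), zero otherwise. Here max(xᵢ) = 6.89.
Posterior ∝ θ^(−3) · θ^(−6) = θ^(−9) on θ ≥ max(4.8, 6.89) = 6.89.
This density is strictly decreasing in θ, so the posterior mode lies at the lower boundary of the support.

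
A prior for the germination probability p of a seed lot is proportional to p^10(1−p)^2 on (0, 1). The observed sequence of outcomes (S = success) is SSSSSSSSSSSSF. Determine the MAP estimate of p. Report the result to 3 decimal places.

The prior density ∝ p^10(1−p)^2 is the kernel of Beta(11, 3).
Data: 12 successes in 13 trials (from the sequence). The binomial likelihood contributes p^12(1−p)^1, so the posterior is Beta(11+12, 3+1) = Beta(23, 4).
For Beta(a, b) with a, b > 1 the mode is (a−1)/(a+b−2) = 22/25 ≈ 0.880.

p̂_MAP = 0.880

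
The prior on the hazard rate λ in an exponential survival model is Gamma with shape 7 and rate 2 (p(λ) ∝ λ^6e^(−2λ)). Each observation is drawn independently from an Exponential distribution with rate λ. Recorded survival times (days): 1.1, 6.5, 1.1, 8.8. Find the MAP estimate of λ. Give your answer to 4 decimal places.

The Exponential(rate=λ) likelihood is ∝ λ^n e^(−λΣtᵢ). Here n = 4 and Σtᵢ = 1.1 + 6.5 + 1.1 + 8.8 = 17.5.
Posterior ∝ λ^6e^(−2λ) · λ^4e^(−17.5λ) = λ^10e^(−19.5λ), i.e. Gamma(11, 19.5).
Mode = (a−1)/b = 10/19.5 ≈ 0.5128.

λ̂_MAP = 0.5128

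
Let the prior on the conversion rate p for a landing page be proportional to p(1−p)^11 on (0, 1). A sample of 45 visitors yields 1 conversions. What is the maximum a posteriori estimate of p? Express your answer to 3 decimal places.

The prior density ∝ p(1−p)^11 is the kernel of Beta(2, 12).
Data: 1 success in 45 trials. The binomial likelihood contributes p(1−p)^44, so the posterior is Beta(2+1, 12+44) = Beta(3, 56).
For Beta(a, b) with a, b > 1 the mode is (a−1)/(a+b−2) = 2/57 ≈ 0.035.

p̂_MAP = 0.035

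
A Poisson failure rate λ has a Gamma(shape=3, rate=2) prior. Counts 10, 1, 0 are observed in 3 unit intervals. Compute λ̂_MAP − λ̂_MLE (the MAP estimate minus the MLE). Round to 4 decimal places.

MAP − MLE = -1.0667

Σxᵢ = 11. Posterior is Gamma(14, 5); MAP = (14−1)/5 = 13/5 ≈ 2.60000.
MLE = x̄ = 11/3 ≈ 3.66667.
Difference = 13/5 − 11/3 = -16/15 ≈ -1.0667.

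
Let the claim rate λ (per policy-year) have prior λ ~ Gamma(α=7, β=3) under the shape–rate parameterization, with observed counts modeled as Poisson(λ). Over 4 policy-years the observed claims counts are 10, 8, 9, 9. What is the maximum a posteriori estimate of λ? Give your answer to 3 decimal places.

λ̂_MAP = 6.000

Σxᵢ = 10+8+9+9 = 36, with n = 4.
Posterior ∝ λ^6e^(−3λ) · λ^36e^(−4λ) = λ^42e^(−7λ), i.e. Gamma(shape=43, rate=7).
The mode of a Gamma(a, b) with a ≥ 1 (shape–rate) is (a−1)/b = 42/7 ≈ 6.000.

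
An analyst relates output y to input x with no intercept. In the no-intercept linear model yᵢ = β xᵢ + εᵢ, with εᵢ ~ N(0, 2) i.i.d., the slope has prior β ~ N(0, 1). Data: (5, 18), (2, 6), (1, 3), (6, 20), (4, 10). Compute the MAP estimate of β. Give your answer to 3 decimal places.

log p(β | y) = −Σ(yᵢ − βxᵢ)²/(2·2) − β²/(2·1) + const.
Setting the derivative to zero: Σxᵢ(yᵢ − βxᵢ)/2 − β/1 = 0, so β = Σxᵢyᵢ / (Σxᵢ² + σ²/τ²).
Σxᵢyᵢ = 5·18 + 2·6 + 1·3 + 6·20 + 4·10 = 265; Σxᵢ² = 82; σ²/τ² = 2.
β̂_MAP = 265 / (82 + 2) = 265/84 ≈ 3.155.

β̂_MAP = 3.155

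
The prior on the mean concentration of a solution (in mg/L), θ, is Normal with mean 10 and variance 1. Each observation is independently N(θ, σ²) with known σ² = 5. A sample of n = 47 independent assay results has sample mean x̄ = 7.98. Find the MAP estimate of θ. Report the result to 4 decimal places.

θ̂_MAP = 8.1742

n = 47, x̄ = 7.98.
For a Normal prior and Normal likelihood with known variance, the posterior is Normal; its mode equals its mean, the precision-weighted average.
Prior precision 1/σ₀² = 1/1 = 1; data precision n/σ² = 47/5 = 9.4.
θ̂ = (1·10 + 9.4·7.98) / (1 + 9.4) = 85.012/10.4 = 21253/2600 ≈ 8.1742.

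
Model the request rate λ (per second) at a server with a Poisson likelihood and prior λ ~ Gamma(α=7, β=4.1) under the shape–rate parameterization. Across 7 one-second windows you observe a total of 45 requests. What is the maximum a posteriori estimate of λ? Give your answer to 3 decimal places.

Σxᵢ = 45, n = 7.
Posterior ∝ λ^6e^(−4.1λ) · λ^45e^(−7λ) = λ^51e^(−11.1λ), i.e. Gamma(shape=52, rate=11.1).
The mode of a Gamma(a, b) with a ≥ 1 (shape–rate) is (a−1)/b = 51/11.1 ≈ 4.595.

λ̂_MAP = 4.595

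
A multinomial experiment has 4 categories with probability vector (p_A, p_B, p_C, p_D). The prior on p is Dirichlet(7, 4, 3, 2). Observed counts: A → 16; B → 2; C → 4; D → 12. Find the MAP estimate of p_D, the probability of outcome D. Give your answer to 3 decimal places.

MAP estimate of p_D = 0.283

The posterior is Dirichlet(αᵢ + nᵢ) = Dirichlet(23, 6, 7, 14).
For a Dirichlet(a₁,…,a_K) with all aᵢ > 1, the mode has j-th component (aⱼ − 1)/(Σaᵢ − K).
Here Σaᵢ = 50 and K = 4, so p_D = (14 − 1)/(50 − 4) = 13/46 ≈ 0.283.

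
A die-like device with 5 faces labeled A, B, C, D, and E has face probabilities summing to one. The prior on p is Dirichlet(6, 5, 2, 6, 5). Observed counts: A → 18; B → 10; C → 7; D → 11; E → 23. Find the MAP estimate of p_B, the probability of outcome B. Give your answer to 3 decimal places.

The posterior is Dirichlet(αᵢ + nᵢ) = Dirichlet(24, 15, 9, 17, 28).
For a Dirichlet(a₁,…,a_K) with all aᵢ > 1, the mode has j-th component (aⱼ − 1)/(Σaᵢ − K).
Here Σaᵢ = 93 and K = 5, so p_B = (15 − 1)/(93 − 5) = 14/88 ≈ 0.159.

MAP estimate of p_B = 0.159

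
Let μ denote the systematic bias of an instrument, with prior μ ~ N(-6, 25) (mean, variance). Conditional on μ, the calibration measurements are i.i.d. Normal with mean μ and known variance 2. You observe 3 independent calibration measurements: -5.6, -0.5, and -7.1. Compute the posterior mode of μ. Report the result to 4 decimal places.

μ̂_MAP = -4.4416

n = 3; x̄ = ((-5.6) + (-0.5) + (-7.1))/3 = -13.2/3 = -4.4.
For a Normal prior and Normal likelihood with known variance, the posterior is Normal; its mode equals its mean, the precision-weighted average.
Prior precision 1/σ₀² = 1/25 = 0.04; data precision n/σ² = 3/2 = 1.5.
μ̂ = (0.04·(-6) + 1.5·(-4.4)) / (0.04 + 1.5) = (-6.84)/1.54 = -342/77 ≈ -4.4416.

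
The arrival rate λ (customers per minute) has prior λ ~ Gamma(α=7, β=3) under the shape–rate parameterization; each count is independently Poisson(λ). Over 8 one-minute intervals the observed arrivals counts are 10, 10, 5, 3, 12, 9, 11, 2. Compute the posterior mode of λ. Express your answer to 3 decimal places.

λ̂_MAP = 6.182

Σxᵢ = 10+10+5+3+12+9+11+2 = 62, with n = 8.
Posterior ∝ λ^6e^(−3λ) · λ^62e^(−8λ) = λ^68e^(−11λ), i.e. Gamma(shape=69, rate=11).
The mode of a Gamma(a, b) with a ≥ 1 (shape–rate) is (a−1)/b = 68/11 ≈ 6.182.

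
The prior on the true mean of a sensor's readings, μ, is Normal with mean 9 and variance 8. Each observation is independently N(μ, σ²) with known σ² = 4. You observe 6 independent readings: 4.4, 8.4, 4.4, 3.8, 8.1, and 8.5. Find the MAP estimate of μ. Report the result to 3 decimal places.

μ̂_MAP = 6.477

n = 6; x̄ = (4.4 + 8.4 + 4.4 + 3.8 + 8.1 + 8.5)/6 = 37.6/6 = 94/15 ≈ 6.2667.
For a Normal prior and Normal likelihood with known variance, the posterior is Normal; its mode equals its mean, the precision-weighted average.
Prior precision 1/σ₀² = 1/8 = 0.125; data precision n/σ² = 6/4 = 1.5.
μ̂ = (0.125·9 + 1.5·(94/15)) / (0.125 + 1.5) = 10.525/1.625 = 421/65 ≈ 6.477.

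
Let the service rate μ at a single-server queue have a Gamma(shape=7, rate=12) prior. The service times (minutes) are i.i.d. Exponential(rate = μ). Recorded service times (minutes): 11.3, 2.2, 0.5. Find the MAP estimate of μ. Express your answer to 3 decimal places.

The Exponential(rate=μ) likelihood is ∝ μ^n e^(−μΣtᵢ). Here n = 3 and Σtᵢ = 11.3 + 2.2 + 0.5 = 14.
Posterior ∝ μ^6e^(−12μ) · μ^3e^(−14μ) = μ^9e^(−26μ), i.e. Gamma(10, 26).
Mode = (a−1)/b = 9/26 ≈ 0.346.

μ̂_MAP = 0.346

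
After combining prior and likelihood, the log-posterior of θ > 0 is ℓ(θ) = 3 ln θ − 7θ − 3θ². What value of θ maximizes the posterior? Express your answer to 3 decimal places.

θ̂_MAP = 0.333

ℓ'(θ) = 3/θ − 7 − 6θ. Setting this to zero and multiplying by θ: 6θ² + 7θ − 3 = 0.
θ = (−7 + √(7² + 4·6·3)) / (2·6) = (−7 + √121) / 12 = (−7 + 11)/12 = 1/3.
ℓ''(θ) = −3/θ² − 6 < 0, confirming a maximum.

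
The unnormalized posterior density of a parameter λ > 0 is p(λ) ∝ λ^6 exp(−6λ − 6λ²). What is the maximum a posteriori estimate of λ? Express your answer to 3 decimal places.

ℓ'(λ) = 6/λ − 6 − 12λ. Setting this to zero and multiplying by λ: 12λ² + 6λ − 6 = 0.
λ = (−6 + √(6² + 4·12·6)) / (2·12) = (−6 + √324) / 24 = (−6 + 18)/24 = 1/2.
ℓ''(λ) = −6/λ² − 12 < 0, confirming a maximum.

λ̂_MAP = 0.500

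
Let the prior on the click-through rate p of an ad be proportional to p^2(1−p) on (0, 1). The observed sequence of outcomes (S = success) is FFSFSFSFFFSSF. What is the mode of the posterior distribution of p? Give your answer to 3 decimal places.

The prior density ∝ p^2(1−p)^1 is the kernel of Beta(3, 2).
Data: 5 successes in 13 trials (from the sequence). The binomial likelihood contributes p^5(1−p)^8, so the posterior is Beta(3+5, 2+8) = Beta(8, 10).
For Beta(a, b) with a, b > 1 the mode is (a−1)/(a+b−2) = 7/16 ≈ 0.438.

p̂_MAP = 0.438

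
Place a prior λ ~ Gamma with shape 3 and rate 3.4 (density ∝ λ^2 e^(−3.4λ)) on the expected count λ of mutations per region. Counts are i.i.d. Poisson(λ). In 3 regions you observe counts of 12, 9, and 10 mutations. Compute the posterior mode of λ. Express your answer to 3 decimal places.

λ̂_MAP = 5.156

Σxᵢ = 12+9+10 = 31, with n = 3.
Posterior ∝ λ^2e^(−3.4λ) · λ^31e^(−3λ) = λ^33e^(−6.4λ), i.e. Gamma(shape=34, rate=6.4).
The mode of a Gamma(a, b) with a ≥ 1 (shape–rate) is (a−1)/b = 33/6.4 ≈ 5.156.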